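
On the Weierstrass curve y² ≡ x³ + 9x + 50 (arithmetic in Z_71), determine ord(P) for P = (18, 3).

3

2P: tangent at (18, 3): λ = (3·18² + 9)/(2·3) ≡ 58/6. 6⁻¹ ≡ 12 (mod 71), so λ ≡ 58·12 ≡ 57.
  x = λ² - 18 - 18 = 3249 - 36 ≡ 18; y = λ·(18 - 18) - 3 ≡ 68. → (18, 68)
3P: (18, 68) + (18, 3): same x and y₁ ≡ -y₂, so the sum is ∞.
3P = ∞, so the order is 3.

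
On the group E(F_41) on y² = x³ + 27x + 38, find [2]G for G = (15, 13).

(2, 10)

tangent at (15, 13): λ = (3·15² + 27)/(2·13) ≡ 5/26. 26⁻¹ ≡ 30 (mod 41), so λ ≡ 5·30 ≡ 27.
  x = λ² - 15 - 15 = 729 - 30 ≡ 2; y = λ·(15 - 2) - 13 ≡ 10. → (2, 10)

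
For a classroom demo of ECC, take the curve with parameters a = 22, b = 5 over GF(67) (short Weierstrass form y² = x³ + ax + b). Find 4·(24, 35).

(4, 36)

Write G = (24, 35).
Double-and-add on 4 = (100)₂. Start with G = (24, 35) for the leading 1-bit.
double: tangent at (24, 35): λ = (3·24² + 22)/(2·35) ≡ 8/3. 3⁻¹ ≡ 45 (mod 67), so λ ≡ 8·45 ≡ 25.
  x = λ² - 24 - 24 = 625 - 48 ≡ 41; y = λ·(24 - 41) - 35 ≡ 9. → (41, 9)
double: tangent at (41, 9): λ = (3·41² + 22)/(2·9) ≡ 40/18. 18⁻¹ ≡ 41 (mod 67), so λ ≡ 40·41 ≡ 32.
  x = λ² - 41 - 41 = 1024 - 82 ≡ 4; y = λ·(41 - 4) - 9 ≡ 36. → (4, 36)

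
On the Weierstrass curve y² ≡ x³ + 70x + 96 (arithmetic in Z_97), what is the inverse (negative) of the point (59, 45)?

(59, 52)

-(59, 45) = (59, -45 mod 97) = (59, 52).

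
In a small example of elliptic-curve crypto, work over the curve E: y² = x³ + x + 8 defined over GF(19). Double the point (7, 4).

tangent at (7, 4): λ = (3·7² + 1)/(2·4) ≡ 15/8. 8⁻¹ ≡ 12 (mod 19), so λ ≡ 15·12 ≡ 9.
  x = λ² - 7 - 7 = 81 - 14 ≡ 10; y = λ·(7 - 10) - 4 ≡ 7. → (10, 7)

(10, 7)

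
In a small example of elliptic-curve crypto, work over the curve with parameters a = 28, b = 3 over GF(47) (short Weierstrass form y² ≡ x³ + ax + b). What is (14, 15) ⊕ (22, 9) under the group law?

(38, 3)

(14, 15) + (22, 9). λ = (9 - 15)/(22 - 14) ≡ 41/8 mod 47. 8⁻¹ ≡ 6 (mod 47), so λ ≡ 11.
  x = λ² - 14 - 22 = 121 - 36 ≡ 38; y = λ·(14 - 38) - 15 ≡ 3. → (38, 3)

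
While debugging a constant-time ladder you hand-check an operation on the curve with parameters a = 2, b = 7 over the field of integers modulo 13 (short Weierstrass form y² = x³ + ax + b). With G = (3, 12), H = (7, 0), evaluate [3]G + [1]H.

First 3G:
Repeated addition: build up to 3G.
2G: tangent at (3, 12): λ = (3·3² + 2)/(2·12) ≡ 3/11. 11⁻¹ ≡ 6 (mod 13), so λ ≡ 3·6 ≡ 5.
  x = λ² - 3 - 3 = 25 - 6 ≡ 6; y = λ·(3 - 6) - 12 ≡ 12. → (6, 12)
3G: (6, 12) + (3, 12). λ = (12 - 12)/(3 - 6) ≡ 0/10 mod 13. 10⁻¹ ≡ 4 (mod 13) since 10·4 = 40 ≡ 1, so λ ≡ 0.
  x = λ² - 6 - 3 = 0 - 9 ≡ 4; y = λ·(6 - 4) - 12 ≡ 1. → (4, 1)
3G = (4, 1).
Finally 3G + H:
(4, 1) + (7, 0). λ = (0 - 1)/(7 - 4) ≡ 12/3 mod 13. 3⁻¹ ≡ 9 (mod 13), so λ ≡ 4.
  x = λ² - 4 - 7 = 16 - 11 ≡ 5; y = λ·(4 - 5) - 1 ≡ 8. → (5, 8)

(5, 8)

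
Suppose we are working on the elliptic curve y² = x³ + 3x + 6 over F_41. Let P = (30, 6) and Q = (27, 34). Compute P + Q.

(21, 33)

(30, 6) + (27, 34). λ = (34 - 6)/(27 - 30) ≡ 28/38 mod 41. 38⁻¹ ≡ 27 (mod 41), so λ ≡ 18.
  x = λ² - 30 - 27 = 324 - 57 ≡ 21; y = λ·(30 - 21) - 6 ≡ 33. → (21, 33)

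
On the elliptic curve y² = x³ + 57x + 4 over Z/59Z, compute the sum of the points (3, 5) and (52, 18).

(11, 29)

(3, 5) + (52, 18). λ = (18 - 5)/(52 - 3) ≡ 13/49 mod 59. 49⁻¹ ≡ 53 (mod 59), so λ ≡ 40.
  x = λ² - 3 - 52 = 1600 - 55 ≡ 11; y = λ·(3 - 11) - 5 ≡ 29. → (11, 29)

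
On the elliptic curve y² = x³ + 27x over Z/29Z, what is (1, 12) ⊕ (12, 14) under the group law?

(11, 2)

(1, 12) + (12, 14). λ = (14 - 12)/(12 - 1) ≡ 2/11 mod 29. 11⁻¹ ≡ 8 (mod 29) since 11·8 = 88 ≡ 1, so λ ≡ 16.
  x = λ² - 1 - 12 = 256 - 13 ≡ 11; y = λ·(1 - 11) - 12 ≡ 2. → (11, 2)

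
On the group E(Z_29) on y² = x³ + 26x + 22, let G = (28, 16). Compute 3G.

(0, 14)

Repeated addition: build up to 3G.
2G: tangent at (28, 16): λ = (3·28² + 26)/(2·16) ≡ 0/3. 3⁻¹ ≡ 10 (mod 29), so λ ≡ 0·10 ≡ 0.
  x = λ² - 28 - 28 = 0 - 56 ≡ 2; y = λ·(28 - 2) - 16 ≡ 13. → (2, 13)
3G: (2, 13) + (28, 16). λ = (16 - 13)/(28 - 2) ≡ 3/26 mod 29. 26⁻¹ ≡ 19 (mod 29) since 26·19 = 494 ≡ 1, so λ ≡ 28.
  x = λ² - 2 - 28 = 784 - 30 ≡ 0; y = λ·(2 - 0) - 13 ≡ 14. → (0, 14)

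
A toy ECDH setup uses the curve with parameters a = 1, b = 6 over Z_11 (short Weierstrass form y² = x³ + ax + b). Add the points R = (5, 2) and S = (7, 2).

(10, 9)

(5, 2) + (7, 2). λ = (2 - 2)/(7 - 5) ≡ 0/2 mod 11. 2⁻¹ ≡ 6 (mod 11), so λ ≡ 0.
  x = λ² - 5 - 7 = 0 - 12 ≡ 10; y = λ·(5 - 10) - 2 ≡ 9. → (10, 9)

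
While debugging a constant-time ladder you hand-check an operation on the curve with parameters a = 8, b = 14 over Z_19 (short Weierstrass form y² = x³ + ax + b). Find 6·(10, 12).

Write P = (10, 12).
Double-and-add on 6 = (110)₂. Start with P = (10, 12) for the leading 1-bit.
double: tangent at (10, 12): λ = (3·10² + 8)/(2·12) ≡ 4/5. 5⁻¹ ≡ 4 (mod 19), so λ ≡ 4·4 ≡ 16.
  x = λ² - 10 - 10 = 256 - 20 ≡ 8; y = λ·(10 - 8) - 12 ≡ 1. → (8, 1)
add P: (8, 1) + (10, 12). λ = (12 - 1)/(10 - 8) ≡ 11/2 mod 19. 2⁻¹ ≡ 10 (mod 19) since 2·10 = 20 ≡ 1, so λ ≡ 15.
  x = λ² - 8 - 10 = 225 - 18 ≡ 17; y = λ·(8 - 17) - 1 ≡ 16. → (17, 16)
double: tangent at (17, 16): λ = (3·17² + 8)/(2·16) ≡ 1/13. 13⁻¹ ≡ 3 (mod 19) since 13·3 = 39 ≡ 1, so λ ≡ 1·3 ≡ 3.
  x = λ² - 17 - 17 = 9 - 34 ≡ 13; y = λ·(17 - 13) - 16 ≡ 15. → (13, 15)

(13, 15)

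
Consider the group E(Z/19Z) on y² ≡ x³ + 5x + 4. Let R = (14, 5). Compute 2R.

(17, 9)

tangent at (14, 5): λ = (3·14² + 5)/(2·5) ≡ 4/10. 10⁻¹ ≡ 2 (mod 19), so λ ≡ 4·2 ≡ 8.
  x = λ² - 14 - 14 = 64 - 28 ≡ 17; y = λ·(14 - 17) - 5 ≡ 9. → (17, 9)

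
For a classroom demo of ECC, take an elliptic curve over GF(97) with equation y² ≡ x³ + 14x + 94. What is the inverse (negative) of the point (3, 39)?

-(3, 39) = (3, -39 mod 97) = (3, 58).

(3, 58)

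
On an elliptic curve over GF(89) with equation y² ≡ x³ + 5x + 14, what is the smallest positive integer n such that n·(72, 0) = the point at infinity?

2

2P: (72, 0) + (72, 0): same x and y₁ ≡ -y₂, so the sum is the point at infinity.
2P = the point at infinity, so the order is 2.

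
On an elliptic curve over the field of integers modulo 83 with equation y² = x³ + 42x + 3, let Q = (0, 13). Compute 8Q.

Double-and-add on 8 = (1000)₂. Start with Q = (0, 13) for the leading 1-bit.
double: tangent at (0, 13): λ = (3·0² + 42)/(2·13) ≡ 42/26. 26⁻¹ ≡ 16 (mod 83), so λ ≡ 42·16 ≡ 8.
  x = λ² - 0 - 0 = 64 - 0 ≡ 64; y = λ·(0 - 64) - 13 ≡ 56. → (64, 56)
double: tangent at (64, 56): λ = (3·64² + 42)/(2·56) ≡ 46/29. 29⁻¹ ≡ 63 (mod 83), so λ ≡ 46·63 ≡ 76.
  x = λ² - 64 - 64 = 5776 - 128 ≡ 4; y = λ·(64 - 4) - 56 ≡ 22. → (4, 22)
double: tangent at (4, 22): λ = (3·4² + 42)/(2·22) ≡ 7/44. 44⁻¹ ≡ 17 (mod 83), so λ ≡ 7·17 ≡ 36.
  x = λ² - 4 - 4 = 1296 - 8 ≡ 43; y = λ·(4 - 43) - 22 ≡ 68. → (43, 68)

(43, 68)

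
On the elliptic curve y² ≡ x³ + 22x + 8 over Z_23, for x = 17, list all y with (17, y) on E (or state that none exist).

none

x³ + 22x + 8 = 5295 ≡ 5 (mod 23).
5 is a non-residue mod 23; no y exists.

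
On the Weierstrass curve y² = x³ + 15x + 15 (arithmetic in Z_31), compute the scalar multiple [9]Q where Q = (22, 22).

Repeated addition: build up to 9Q.
2Q: tangent at (22, 22): λ = (3·22² + 15)/(2·22) ≡ 10/13. 13⁻¹ ≡ 12 (mod 31) since 13·12 = 156 ≡ 1, so λ ≡ 10·12 ≡ 27.
  x = λ² - 22 - 22 = 729 - 44 ≡ 3; y = λ·(22 - 3) - 22 ≡ 26. → (3, 26)
3Q: (3, 26) + (22, 22). λ = (22 - 26)/(22 - 3) ≡ 27/19 mod 31. 19⁻¹ ≡ 18 (mod 31), so λ ≡ 21.
  x = λ² - 3 - 22 = 441 - 25 ≡ 13; y = λ·(3 - 13) - 26 ≡ 12. → (13, 12)
4Q: (13, 12) + (22, 22). λ = (22 - 12)/(22 - 13) ≡ 10/9 mod 31. 9⁻¹ ≡ 7 (mod 31) since 9·7 = 63 ≡ 1, so λ ≡ 8.
  x = λ² - 13 - 22 = 64 - 35 ≡ 29; y = λ·(13 - 29) - 12 ≡ 15. → (29, 15)
5Q: (29, 15) + (22, 22). λ = (22 - 15)/(22 - 29) ≡ 7/24 mod 31. 24⁻¹ ≡ 22 (mod 31) since 24·22 = 528 ≡ 1, so λ ≡ 30.
  x = λ² - 29 - 22 = 900 - 51 ≡ 12; y = λ·(29 - 12) - 15 ≡ 30. → (12, 30)
6Q: (12, 30) + (22, 22). λ = (22 - 30)/(22 - 12) ≡ 23/10 mod 31. 10⁻¹ ≡ 28 (mod 31), so λ ≡ 24.
  x = λ² - 12 - 22 = 576 - 34 ≡ 15; y = λ·(12 - 15) - 30 ≡ 22. → (15, 22)
7Q: (15, 22) + (22, 22). λ = (22 - 22)/(22 - 15) ≡ 0/7 mod 31. 7⁻¹ ≡ 9 (mod 31), so λ ≡ 0.
  x = λ² - 15 - 22 = 0 - 37 ≡ 25; y = λ·(15 - 25) - 22 ≡ 9. → (25, 9)
8Q: (25, 9) + (22, 22). λ = (22 - 9)/(22 - 25) ≡ 13/28 mod 31. 28⁻¹ ≡ 10 (mod 31), so λ ≡ 6.
  x = λ² - 25 - 22 = 36 - 47 ≡ 20; y = λ·(25 - 20) - 9 ≡ 21. → (20, 21)
9Q: (20, 21) + (22, 22). λ = (22 - 21)/(22 - 20) ≡ 1/2 mod 31. 2⁻¹ ≡ 16 (mod 31) since 2·16 = 32 ≡ 1, so λ ≡ 16.
  x = λ² - 20 - 22 = 256 - 42 ≡ 28; y = λ·(20 - 28) - 21 ≡ 6. → (28, 6)

(28, 6)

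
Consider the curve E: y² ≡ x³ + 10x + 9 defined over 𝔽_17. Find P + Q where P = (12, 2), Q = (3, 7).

(12, 2) + (3, 7). λ = (7 - 2)/(3 - 12) ≡ 5/8 mod 17. 8⁻¹ ≡ 15 (mod 17) since 8·15 = 120 ≡ 1, so λ ≡ 7.
  x = λ² - 12 - 3 = 49 - 15 ≡ 0; y = λ·(12 - 0) - 2 ≡ 14. → (0, 14)

(0, 14)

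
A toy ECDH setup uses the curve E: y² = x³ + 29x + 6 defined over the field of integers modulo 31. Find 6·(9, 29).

Write P = (9, 29).
Repeated addition: build up to 6P.
2P: tangent at (9, 29): λ = (3·9² + 29)/(2·29) ≡ 24/27. 27⁻¹ ≡ 23 (mod 31), so λ ≡ 24·23 ≡ 25.
  x = λ² - 9 - 9 = 625 - 18 ≡ 18; y = λ·(9 - 18) - 29 ≡ 25. → (18, 25)
3P: (18, 25) + (9, 29). λ = (29 - 25)/(9 - 18) ≡ 4/22 mod 31. 22⁻¹ ≡ 24 (mod 31) since 22·24 = 528 ≡ 1, so λ ≡ 3.
  x = λ² - 18 - 9 = 9 - 27 ≡ 13; y = λ·(18 - 13) - 25 ≡ 21. → (13, 21)
4P: (13, 21) + (9, 29). λ = (29 - 21)/(9 - 13) ≡ 8/27 mod 31. 27⁻¹ ≡ 23 (mod 31), so λ ≡ 29.
  x = λ² - 13 - 9 = 841 - 22 ≡ 13; y = λ·(13 - 13) - 21 ≡ 10. → (13, 10)
5P: (13, 10) + (9, 29). λ = (29 - 10)/(9 - 13) ≡ 19/27 mod 31. 27⁻¹ ≡ 23 (mod 31), so λ ≡ 3.
  x = λ² - 13 - 9 = 9 - 22 ≡ 18; y = λ·(13 - 18) - 10 ≡ 6. → (18, 6)
6P: (18, 6) + (9, 29). λ = (29 - 6)/(9 - 18) ≡ 23/22 mod 31. 22⁻¹ ≡ 24 (mod 31) since 22·24 = 528 ≡ 1, so λ ≡ 25.
  x = λ² - 18 - 9 = 625 - 27 ≡ 9; y = λ·(18 - 9) - 6 ≡ 2. → (9, 2)

(9, 2)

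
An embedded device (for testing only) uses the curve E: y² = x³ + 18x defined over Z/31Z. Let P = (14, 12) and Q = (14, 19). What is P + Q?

O

The two points share x = 14 and their y-coordinates satisfy 12 + 19 ≡ 0 (mod 31), so they are inverses. Their sum is the point at infinity.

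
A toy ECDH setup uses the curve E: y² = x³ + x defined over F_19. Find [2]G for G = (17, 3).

(5, 4)

tangent at (17, 3): λ = (3·17² + 1)/(2·3) ≡ 13/6. 6⁻¹ ≡ 16 (mod 19), so λ ≡ 13·16 ≡ 18.
  x = λ² - 17 - 17 = 324 - 34 ≡ 5; y = λ·(17 - 5) - 3 ≡ 4. → (5, 4)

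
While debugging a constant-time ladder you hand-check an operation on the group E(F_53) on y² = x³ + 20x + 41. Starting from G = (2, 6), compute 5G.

Repeated addition: build up to 5G.
2G: tangent at (2, 6): λ = (3·2² + 20)/(2·6) ≡ 32/12. 12⁻¹ ≡ 31 (mod 53), so λ ≡ 32·31 ≡ 38.
  x = λ² - 2 - 2 = 1444 - 4 ≡ 9; y = λ·(2 - 9) - 6 ≡ 46. → (9, 46)
3G: (9, 46) + (2, 6). λ = (6 - 46)/(2 - 9) ≡ 13/46 mod 53. 46⁻¹ ≡ 15 (mod 53) since 46·15 = 690 ≡ 1, so λ ≡ 36.
  x = λ² - 9 - 2 = 1296 - 11 ≡ 13; y = λ·(9 - 13) - 46 ≡ 22. → (13, 22)
4G: (13, 22) + (2, 6). λ = (6 - 22)/(2 - 13) ≡ 37/42 mod 53. 42⁻¹ ≡ 24 (mod 53) since 42·24 = 1008 ≡ 1, so λ ≡ 40.
  x = λ² - 13 - 2 = 1600 - 15 ≡ 48; y = λ·(13 - 48) - 22 ≡ 9. → (48, 9)
5G: (48, 9) + (2, 6). λ = (6 - 9)/(2 - 48) ≡ 50/7 mod 53. 7⁻¹ ≡ 38 (mod 53) since 7·38 = 266 ≡ 1, so λ ≡ 45.
  x = λ² - 48 - 2 = 2025 - 50 ≡ 14; y = λ·(48 - 14) - 9 ≡ 37. → (14, 37)

(14, 37)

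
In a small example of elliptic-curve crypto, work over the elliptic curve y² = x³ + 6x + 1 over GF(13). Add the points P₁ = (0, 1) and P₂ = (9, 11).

(0, 1) + (9, 11). λ = (11 - 1)/(9 - 0) ≡ 10/9 mod 13. 9⁻¹ ≡ 3 (mod 13), so λ ≡ 4.
  x = λ² - 0 - 9 = 16 - 9 ≡ 7; y = λ·(0 - 7) - 1 ≡ 10. → (7, 10)

(7, 10)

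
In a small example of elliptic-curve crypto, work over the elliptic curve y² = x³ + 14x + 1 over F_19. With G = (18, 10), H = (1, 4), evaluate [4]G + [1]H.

First 4G:
Repeated addition: build up to 4G.
2G: tangent at (18, 10): λ = (3·18² + 14)/(2·10) ≡ 17/1. 1⁻¹ ≡ 1 (mod 19), so λ ≡ 17·1 ≡ 17.
  x = λ² - 18 - 18 = 289 - 36 ≡ 6; y = λ·(18 - 6) - 10 ≡ 4. → (6, 4)
3G: (6, 4) + (18, 10). λ = (10 - 4)/(18 - 6) ≡ 6/12 mod 19. 12⁻¹ ≡ 8 (mod 19), so λ ≡ 10.
  x = λ² - 6 - 18 = 100 - 24 ≡ 0; y = λ·(6 - 0) - 4 ≡ 18. → (0, 18)
4G: (0, 18) + (18, 10). λ = (10 - 18)/(18 - 0) ≡ 11/18 mod 19. 18⁻¹ ≡ 18 (mod 19), so λ ≡ 8.
  x = λ² - 0 - 18 = 64 - 18 ≡ 8; y = λ·(0 - 8) - 18 ≡ 13. → (8, 13)
4G = (8, 13).
Finally 4G + H:
(8, 13) + (1, 4). λ = (4 - 13)/(1 - 8) ≡ 10/12 mod 19. 12⁻¹ ≡ 8 (mod 19), so λ ≡ 4.
  x = λ² - 8 - 1 = 16 - 9 ≡ 7; y = λ·(8 - 7) - 13 ≡ 10. → (7, 10)

(7, 10)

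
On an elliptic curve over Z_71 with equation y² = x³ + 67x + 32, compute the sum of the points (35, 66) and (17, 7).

(51, 63)

(35, 66) + (17, 7). λ = (7 - 66)/(17 - 35) ≡ 12/53 mod 71. 53⁻¹ ≡ 67 (mod 71), so λ ≡ 23.
  x = λ² - 35 - 17 = 529 - 52 ≡ 51; y = λ·(35 - 51) - 66 ≡ 63. → (51, 63)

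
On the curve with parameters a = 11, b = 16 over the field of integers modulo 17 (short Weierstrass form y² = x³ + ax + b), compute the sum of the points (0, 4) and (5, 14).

(0, 4) + (5, 14). λ = (14 - 4)/(5 - 0) ≡ 10/5 mod 17. 5⁻¹ ≡ 7 (mod 17), so λ ≡ 2.
  x = λ² - 0 - 5 = 4 - 5 ≡ 16; y = λ·(0 - 16) - 4 ≡ 15. → (16, 15)

(16, 15)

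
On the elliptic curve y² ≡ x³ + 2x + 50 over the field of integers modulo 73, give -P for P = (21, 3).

-(21, 3) = (21, -3 mod 73) = (21, 70).

(21, 70)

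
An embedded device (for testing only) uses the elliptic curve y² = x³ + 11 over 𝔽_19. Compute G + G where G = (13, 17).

(0, 12)

tangent at (13, 17): λ = (3·13² + 0)/(2·17) ≡ 13/15. 15⁻¹ ≡ 14 (mod 19), so λ ≡ 13·14 ≡ 11.
  x = λ² - 13 - 13 = 121 - 26 ≡ 0; y = λ·(13 - 0) - 17 ≡ 12. → (0, 12)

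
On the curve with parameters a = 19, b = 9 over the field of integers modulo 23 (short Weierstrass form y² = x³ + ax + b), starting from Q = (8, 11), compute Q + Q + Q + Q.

(3, 22)

Repeated addition: build up to 4Q.
2Q: tangent at (8, 11): λ = (3·8² + 19)/(2·11) ≡ 4/22. 22⁻¹ ≡ 22 (mod 23), so λ ≡ 4·22 ≡ 19.
  x = λ² - 8 - 8 = 361 - 16 ≡ 0; y = λ·(8 - 0) - 11 ≡ 3. → (0, 3)
3Q: (0, 3) + (8, 11). λ = (11 - 3)/(8 - 0) ≡ 8/8 mod 23. 8⁻¹ ≡ 3 (mod 23), so λ ≡ 1.
  x = λ² - 0 - 8 = 1 - 8 ≡ 16; y = λ·(0 - 16) - 3 ≡ 4. → (16, 4)
4Q: (16, 4) + (8, 11). λ = (11 - 4)/(8 - 16) ≡ 7/15 mod 23. 15⁻¹ ≡ 20 (mod 23) since 15·20 = 300 ≡ 1, so λ ≡ 2.
  x = λ² - 16 - 8 = 4 - 24 ≡ 3; y = λ·(16 - 3) - 4 ≡ 22. → (3, 22)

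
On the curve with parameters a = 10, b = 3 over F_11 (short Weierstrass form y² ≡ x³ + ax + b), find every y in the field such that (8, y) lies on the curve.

x³ + 10x + 3 = 595 ≡ 1 (mod 11).
Square roots of 1 mod 11: 1 and 10 (since 1² = 1 ≡ 1).

1, 10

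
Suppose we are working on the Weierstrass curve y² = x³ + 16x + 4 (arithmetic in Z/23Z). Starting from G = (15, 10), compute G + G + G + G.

(9, 16)

Repeated addition: build up to 4G.
2G: tangent at (15, 10): λ = (3·15² + 16)/(2·10) ≡ 1/20. 20⁻¹ ≡ 15 (mod 23) since 20·15 = 300 ≡ 1, so λ ≡ 1·15 ≡ 15.
  x = λ² - 15 - 15 = 225 - 30 ≡ 11; y = λ·(15 - 11) - 10 ≡ 4. → (11, 4)
3G: (11, 4) + (15, 10). λ = (10 - 4)/(15 - 11) ≡ 6/4 mod 23. 4⁻¹ ≡ 6 (mod 23) since 4·6 = 24 ≡ 1, so λ ≡ 13.
  x = λ² - 11 - 15 = 169 - 26 ≡ 5; y = λ·(11 - 5) - 4 ≡ 5. → (5, 5)
4G: (5, 5) + (15, 10). λ = (10 - 5)/(15 - 5) ≡ 5/10 mod 23. 10⁻¹ ≡ 7 (mod 23), so λ ≡ 12.
  x = λ² - 5 - 15 = 144 - 20 ≡ 9; y = λ·(5 - 9) - 5 ≡ 16. → (9, 16)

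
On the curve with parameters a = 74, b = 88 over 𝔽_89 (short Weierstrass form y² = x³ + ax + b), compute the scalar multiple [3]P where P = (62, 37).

Repeated addition: build up to 3P.
2P: tangent at (62, 37): λ = (3·62² + 74)/(2·37) ≡ 36/74. 74⁻¹ ≡ 83 (mod 89) since 74·83 = 6142 ≡ 1, so λ ≡ 36·83 ≡ 51.
  x = λ² - 62 - 62 = 2601 - 124 ≡ 74; y = λ·(62 - 74) - 37 ≡ 63. → (74, 63)
3P: (74, 63) + (62, 37). λ = (37 - 63)/(62 - 74) ≡ 63/77 mod 89. 77⁻¹ ≡ 37 (mod 89), so λ ≡ 17.
  x = λ² - 74 - 62 = 289 - 136 ≡ 64; y = λ·(74 - 64) - 63 ≡ 18. → (64, 18)

(64, 18)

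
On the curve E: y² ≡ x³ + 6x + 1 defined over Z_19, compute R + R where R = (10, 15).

(5, 17)

tangent at (10, 15): λ = (3·10² + 6)/(2·15) ≡ 2/11. 11⁻¹ ≡ 7 (mod 19) since 11·7 = 77 ≡ 1, so λ ≡ 2·7 ≡ 14.
  x = λ² - 10 - 10 = 196 - 20 ≡ 5; y = λ·(10 - 5) - 15 ≡ 17. → (5, 17)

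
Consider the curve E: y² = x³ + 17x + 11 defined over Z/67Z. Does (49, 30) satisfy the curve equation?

y² = 30² ≡ 29; x³ + 17x + 11 = 118493 ≡ 37 (mod 67). 29 ≠ 37.

no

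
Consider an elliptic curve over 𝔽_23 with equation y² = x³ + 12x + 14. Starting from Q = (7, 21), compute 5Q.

Repeated addition: build up to 5Q.
2Q: tangent at (7, 21): λ = (3·7² + 12)/(2·21) ≡ 21/19. 19⁻¹ ≡ 17 (mod 23), so λ ≡ 21·17 ≡ 12.
  x = λ² - 7 - 7 = 144 - 14 ≡ 15; y = λ·(7 - 15) - 21 ≡ 21. → (15, 21)
3Q: (15, 21) + (7, 21). λ = (21 - 21)/(7 - 15) ≡ 0/15 mod 23. 15⁻¹ ≡ 20 (mod 23) since 15·20 = 300 ≡ 1, so λ ≡ 0.
  x = λ² - 15 - 7 = 0 - 22 ≡ 1; y = λ·(15 - 1) - 21 ≡ 2. → (1, 2)
4Q: (1, 2) + (7, 21). λ = (21 - 2)/(7 - 1) ≡ 19/6 mod 23. 6⁻¹ ≡ 4 (mod 23), so λ ≡ 7.
  x = λ² - 1 - 7 = 49 - 8 ≡ 18; y = λ·(1 - 18) - 2 ≡ 17. → (18, 17)
5Q: (18, 17) + (7, 21). λ = (21 - 17)/(7 - 18) ≡ 4/12 mod 23. 12⁻¹ ≡ 2 (mod 23), so λ ≡ 8.
  x = λ² - 18 - 7 = 64 - 25 ≡ 16; y = λ·(18 - 16) - 17 ≡ 22. → (16, 22)

(16, 22)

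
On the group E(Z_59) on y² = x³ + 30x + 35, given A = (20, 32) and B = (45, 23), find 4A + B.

First 4A:
Double-and-add on 4 = (100)₂. Start with A = (20, 32) for the leading 1-bit.
double: tangent at (20, 32): λ = (3·20² + 30)/(2·32) ≡ 50/5. 5⁻¹ ≡ 12 (mod 59) since 5·12 = 60 ≡ 1, so λ ≡ 50·12 ≡ 10.
  x = λ² - 20 - 20 = 100 - 40 ≡ 1; y = λ·(20 - 1) - 32 ≡ 40. → (1, 40)
double: tangent at (1, 40): λ = (3·1² + 30)/(2·40) ≡ 33/21. 21⁻¹ ≡ 45 (mod 59), so λ ≡ 33·45 ≡ 10.
  x = λ² - 1 - 1 = 100 - 2 ≡ 39; y = λ·(1 - 39) - 40 ≡ 52. → (39, 52)
4A = (39, 52).
Finally 4A + B:
(39, 52) + (45, 23). λ = (23 - 52)/(45 - 39) ≡ 30/6 mod 59. 6⁻¹ ≡ 10 (mod 59), so λ ≡ 5.
  x = λ² - 39 - 45 = 25 - 84 ≡ 0; y = λ·(39 - 0) - 52 ≡ 25. → (0, 25)

(0, 25)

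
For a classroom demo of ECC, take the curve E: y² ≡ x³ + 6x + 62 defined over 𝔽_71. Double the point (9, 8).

tangent at (9, 8): λ = (3·9² + 6)/(2·8) ≡ 36/16. 16⁻¹ ≡ 40 (mod 71), so λ ≡ 36·40 ≡ 20.
  x = λ² - 9 - 9 = 400 - 18 ≡ 27; y = λ·(9 - 27) - 8 ≡ 58. → (27, 58)

(27, 58)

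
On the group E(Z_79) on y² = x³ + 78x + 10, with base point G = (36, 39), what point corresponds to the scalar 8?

Double-and-add on 8 = (1000)₂. Start with G = (36, 39) for the leading 1-bit.
double: tangent at (36, 39): λ = (3·36² + 78)/(2·39) ≡ 16/78. 78⁻¹ ≡ 78 (mod 79), so λ ≡ 16·78 ≡ 63.
  x = λ² - 36 - 36 = 3969 - 72 ≡ 26; y = λ·(36 - 26) - 39 ≡ 38. → (26, 38)
double: tangent at (26, 38): λ = (3·26² + 78)/(2·38) ≡ 52/76. 76⁻¹ ≡ 26 (mod 79) since 76·26 = 1976 ≡ 1, so λ ≡ 52·26 ≡ 9.
  x = λ² - 26 - 26 = 81 - 52 ≡ 29; y = λ·(26 - 29) - 38 ≡ 14. → (29, 14)
double: tangent at (29, 14): λ = (3·29² + 78)/(2·14) ≡ 73/28. 28⁻¹ ≡ 48 (mod 79), so λ ≡ 73·48 ≡ 28.
  x = λ² - 29 - 29 = 784 - 58 ≡ 15; y = λ·(29 - 15) - 14 ≡ 62. → (15, 62)

(15, 62)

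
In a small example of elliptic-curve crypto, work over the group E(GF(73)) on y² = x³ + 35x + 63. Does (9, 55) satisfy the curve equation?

y² = 55² ≡ 32; x³ + 35x + 63 = 1107 ≡ 12 (mod 73). 32 ≠ 12.

no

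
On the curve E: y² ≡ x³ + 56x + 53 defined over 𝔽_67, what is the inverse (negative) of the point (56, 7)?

(56, 60)

-(56, 7) = (56, -7 mod 67) = (56, 60).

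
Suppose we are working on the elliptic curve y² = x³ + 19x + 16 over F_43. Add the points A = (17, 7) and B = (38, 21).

(41, 20)

(17, 7) + (38, 21). λ = (21 - 7)/(38 - 17) ≡ 14/21 mod 43. 21⁻¹ ≡ 41 (mod 43), so λ ≡ 15.
  x = λ² - 17 - 38 = 225 - 55 ≡ 41; y = λ·(17 - 41) - 7 ≡ 20. → (41, 20)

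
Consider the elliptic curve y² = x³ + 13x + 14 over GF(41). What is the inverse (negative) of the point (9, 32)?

-(9, 32) = (9, -32 mod 41) = (9, 9).

(9, 9)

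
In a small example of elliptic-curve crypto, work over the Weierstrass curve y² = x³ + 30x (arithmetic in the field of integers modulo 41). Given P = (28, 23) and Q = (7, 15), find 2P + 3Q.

First 2P:
Repeated addition: build up to 2P.
2P: tangent at (28, 23): λ = (3·28² + 30)/(2·23) ≡ 4/5. 5⁻¹ ≡ 33 (mod 41) since 5·33 = 165 ≡ 1, so λ ≡ 4·33 ≡ 9.
  x = λ² - 28 - 28 = 81 - 56 ≡ 25; y = λ·(28 - 25) - 23 ≡ 4. → (25, 4)
2P = (25, 4).
Next 3Q:
Repeated addition: build up to 3Q.
2Q: tangent at (7, 15): λ = (3·7² + 30)/(2·15) ≡ 13/30. 30⁻¹ ≡ 26 (mod 41), so λ ≡ 13·26 ≡ 10.
  x = λ² - 7 - 7 = 100 - 14 ≡ 4; y = λ·(7 - 4) - 15 ≡ 15. → (4, 15)
3Q: (4, 15) + (7, 15). λ = (15 - 15)/(7 - 4) ≡ 0/3 mod 41. 3⁻¹ ≡ 14 (mod 41), so λ ≡ 0.
  x = λ² - 4 - 7 = 0 - 11 ≡ 30; y = λ·(4 - 30) - 15 ≡ 26. → (30, 26)
3Q = (30, 26).
Finally 2P + 3Q:
(25, 4) + (30, 26). λ = (26 - 4)/(30 - 25) ≡ 22/5 mod 41. 5⁻¹ ≡ 33 (mod 41), so λ ≡ 29.
  x = λ² - 25 - 30 = 841 - 55 ≡ 7; y = λ·(25 - 7) - 4 ≡ 26. → (7, 26)

(7, 26)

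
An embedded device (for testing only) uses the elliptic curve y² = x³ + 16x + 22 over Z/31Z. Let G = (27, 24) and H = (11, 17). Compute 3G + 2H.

(11, 14)

First 3G:
Repeated addition: build up to 3G.
2G: tangent at (27, 24): λ = (3·27² + 16)/(2·24) ≡ 2/17. 17⁻¹ ≡ 11 (mod 31), so λ ≡ 2·11 ≡ 22.
  x = λ² - 27 - 27 = 484 - 54 ≡ 27; y = λ·(27 - 27) - 24 ≡ 7. → (27, 7)
3G: (27, 7) + (27, 24): same x and y₁ ≡ -y₂, so the sum is the point at infinity.
3G = the point at infinity.
Next 2H:
Repeated addition: build up to 2H.
2H: tangent at (11, 17): λ = (3·11² + 16)/(2·17) ≡ 7/3. 3⁻¹ ≡ 21 (mod 31), so λ ≡ 7·21 ≡ 23.
  x = λ² - 11 - 11 = 529 - 22 ≡ 11; y = λ·(11 - 11) - 17 ≡ 14. → (11, 14)
2H = (11, 14).
Finally 3G + 2H:
the point at infinity + (11, 14) = (11, 14) (identity).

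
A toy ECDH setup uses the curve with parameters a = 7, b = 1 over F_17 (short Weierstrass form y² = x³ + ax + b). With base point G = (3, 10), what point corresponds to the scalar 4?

Repeated addition: build up to 4G.
2G: tangent at (3, 10): λ = (3·3² + 7)/(2·10) ≡ 0/3. 3⁻¹ ≡ 6 (mod 17), so λ ≡ 0·6 ≡ 0.
  x = λ² - 3 - 3 = 0 - 6 ≡ 11; y = λ·(3 - 11) - 10 ≡ 7. → (11, 7)
3G: (11, 7) + (3, 10). λ = (10 - 7)/(3 - 11) ≡ 3/9 mod 17. 9⁻¹ ≡ 2 (mod 17) since 9·2 = 18 ≡ 1, so λ ≡ 6.
  x = λ² - 11 - 3 = 36 - 14 ≡ 5; y = λ·(11 - 5) - 7 ≡ 12. → (5, 12)
4G: (5, 12) + (3, 10). λ = (10 - 12)/(3 - 5) ≡ 15/15 mod 17. 15⁻¹ ≡ 8 (mod 17) since 15·8 = 120 ≡ 1, so λ ≡ 1.
  x = λ² - 5 - 3 = 1 - 8 ≡ 10; y = λ·(5 - 10) - 12 ≡ 0. → (10, 0)

(10, 0)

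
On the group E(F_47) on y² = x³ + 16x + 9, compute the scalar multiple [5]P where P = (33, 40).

Double-and-add on 5 = (101)₂. Start with P = (33, 40) for the leading 1-bit.
double: tangent at (33, 40): λ = (3·33² + 16)/(2·40) ≡ 40/33. 33⁻¹ ≡ 10 (mod 47), so λ ≡ 40·10 ≡ 24.
  x = λ² - 33 - 33 = 576 - 66 ≡ 40; y = λ·(33 - 40) - 40 ≡ 27. → (40, 27)
double: tangent at (40, 27): λ = (3·40² + 16)/(2·27) ≡ 22/7. 7⁻¹ ≡ 27 (mod 47) since 7·27 = 189 ≡ 1, so λ ≡ 22·27 ≡ 30.
  x = λ² - 40 - 40 = 900 - 80 ≡ 21; y = λ·(40 - 21) - 27 ≡ 26. → (21, 26)
add P: (21, 26) + (33, 40). λ = (40 - 26)/(33 - 21) ≡ 14/12 mod 47. 12⁻¹ ≡ 4 (mod 47), so λ ≡ 9.
  x = λ² - 21 - 33 = 81 - 54 ≡ 27; y = λ·(21 - 27) - 26 ≡ 14. → (27, 14)

(27, 14)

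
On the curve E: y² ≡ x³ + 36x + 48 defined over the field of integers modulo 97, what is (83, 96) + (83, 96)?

(81, 56)

tangent at (83, 96): λ = (3·83² + 36)/(2·96) ≡ 42/95. 95⁻¹ ≡ 48 (mod 97), so λ ≡ 42·48 ≡ 76.
  x = λ² - 83 - 83 = 5776 - 166 ≡ 81; y = λ·(83 - 81) - 96 ≡ 56. → (81, 56)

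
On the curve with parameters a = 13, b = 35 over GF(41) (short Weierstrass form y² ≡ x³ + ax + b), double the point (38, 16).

tangent at (38, 16): λ = (3·38² + 13)/(2·16) ≡ 40/32. 32⁻¹ ≡ 9 (mod 41), so λ ≡ 40·9 ≡ 32.
  x = λ² - 38 - 38 = 1024 - 76 ≡ 5; y = λ·(38 - 5) - 16 ≡ 15. → (5, 15)

(5, 15)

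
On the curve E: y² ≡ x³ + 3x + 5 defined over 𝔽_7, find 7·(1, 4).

Write Q = (1, 4).
Repeated addition: build up to 7Q.
2Q: tangent at (1, 4): λ = (3·1² + 3)/(2·4) ≡ 6/1. 1⁻¹ ≡ 1 (mod 7) since 1·1 = 1 ≡ 1, so λ ≡ 6·1 ≡ 6.
  x = λ² - 1 - 1 = 36 - 2 ≡ 6; y = λ·(1 - 6) - 4 ≡ 1. → (6, 1)
3Q: (6, 1) + (1, 4). λ = (4 - 1)/(1 - 6) ≡ 3/2 mod 7. 2⁻¹ ≡ 4 (mod 7), so λ ≡ 5.
  x = λ² - 6 - 1 = 25 - 7 ≡ 4; y = λ·(6 - 4) - 1 ≡ 2. → (4, 2)
4Q: (4, 2) + (1, 4). λ = (4 - 2)/(1 - 4) ≡ 2/4 mod 7. 4⁻¹ ≡ 2 (mod 7), so λ ≡ 4.
  x = λ² - 4 - 1 = 16 - 5 ≡ 4; y = λ·(4 - 4) - 2 ≡ 5. → (4, 5)
5Q: (4, 5) + (1, 4). λ = (4 - 5)/(1 - 4) ≡ 6/4 mod 7. 4⁻¹ ≡ 2 (mod 7), so λ ≡ 5.
  x = λ² - 4 - 1 = 25 - 5 ≡ 6; y = λ·(4 - 6) - 5 ≡ 6. → (6, 6)
6Q: (6, 6) + (1, 4). λ = (4 - 6)/(1 - 6) ≡ 5/2 mod 7. 2⁻¹ ≡ 4 (mod 7), so λ ≡ 6.
  x = λ² - 6 - 1 = 36 - 7 ≡ 1; y = λ·(6 - 1) - 6 ≡ 3. → (1, 3)
7Q: (1, 3) + (1, 4): same x and y₁ ≡ -y₂, so the sum is O.

O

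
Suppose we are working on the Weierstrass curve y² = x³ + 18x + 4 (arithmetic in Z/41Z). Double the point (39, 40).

tangent at (39, 40): λ = (3·39² + 18)/(2·40) ≡ 30/39. 39⁻¹ ≡ 20 (mod 41), so λ ≡ 30·20 ≡ 26.
  x = λ² - 39 - 39 = 676 - 78 ≡ 24; y = λ·(39 - 24) - 40 ≡ 22. → (24, 22)

(24, 22)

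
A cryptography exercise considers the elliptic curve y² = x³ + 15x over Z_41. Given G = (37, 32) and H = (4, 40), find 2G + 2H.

(21, 33)

First 2G:
Repeated addition: build up to 2G.
2G: tangent at (37, 32): λ = (3·37² + 15)/(2·32) ≡ 22/23. 23⁻¹ ≡ 25 (mod 41), so λ ≡ 22·25 ≡ 17.
  x = λ² - 37 - 37 = 289 - 74 ≡ 10; y = λ·(37 - 10) - 32 ≡ 17. → (10, 17)
2G = (10, 17).
Next 2H:
Repeated addition: build up to 2H.
2H: tangent at (4, 40): λ = (3·4² + 15)/(2·40) ≡ 22/39. 39⁻¹ ≡ 20 (mod 41), so λ ≡ 22·20 ≡ 30.
  x = λ² - 4 - 4 = 900 - 8 ≡ 31; y = λ·(4 - 31) - 40 ≡ 11. → (31, 11)
2H = (31, 11).
Finally 2G + 2H:
(10, 17) + (31, 11). λ = (11 - 17)/(31 - 10) ≡ 35/21 mod 41. 21⁻¹ ≡ 2 (mod 41), so λ ≡ 29.
  x = λ² - 10 - 31 = 841 - 41 ≡ 21; y = λ·(10 - 21) - 17 ≡ 33. → (21, 33)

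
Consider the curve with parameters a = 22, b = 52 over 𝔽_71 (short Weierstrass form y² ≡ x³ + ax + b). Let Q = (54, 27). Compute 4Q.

Repeated addition: build up to 4Q.
2Q: tangent at (54, 27): λ = (3·54² + 22)/(2·27) ≡ 37/54. 54⁻¹ ≡ 25 (mod 71), so λ ≡ 37·25 ≡ 2.
  x = λ² - 54 - 54 = 4 - 108 ≡ 38; y = λ·(54 - 38) - 27 ≡ 5. → (38, 5)
3Q: (38, 5) + (54, 27). λ = (27 - 5)/(54 - 38) ≡ 22/16 mod 71. 16⁻¹ ≡ 40 (mod 71), so λ ≡ 28.
  x = λ² - 38 - 54 = 784 - 92 ≡ 53; y = λ·(38 - 53) - 5 ≡ 1. → (53, 1)
4Q: (53, 1) + (54, 27). λ = (27 - 1)/(54 - 53) ≡ 26/1 mod 71. 1⁻¹ ≡ 1 (mod 71), so λ ≡ 26.
  x = λ² - 53 - 54 = 676 - 107 ≡ 1; y = λ·(53 - 1) - 1 ≡ 2. → (1, 2)

(1, 2)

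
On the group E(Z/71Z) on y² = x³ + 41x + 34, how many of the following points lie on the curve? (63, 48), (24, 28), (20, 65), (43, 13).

(63, 48): 48² ≡ 32, rhs ≡ 46 → off.
(24, 28): 28² ≡ 3, rhs ≡ 3 → on.
(20, 65): 65² ≡ 36, rhs ≡ 50 → off.
(43, 13): 13² ≡ 27, rhs ≡ 9 → off.

1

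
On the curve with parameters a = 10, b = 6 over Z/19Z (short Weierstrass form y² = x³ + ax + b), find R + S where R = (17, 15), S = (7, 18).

(12, 12)

(17, 15) + (7, 18). λ = (18 - 15)/(7 - 17) ≡ 3/9 mod 19. 9⁻¹ ≡ 17 (mod 19), so λ ≡ 13.
  x = λ² - 17 - 7 = 169 - 24 ≡ 12; y = λ·(17 - 12) - 15 ≡ 12. → (12, 12)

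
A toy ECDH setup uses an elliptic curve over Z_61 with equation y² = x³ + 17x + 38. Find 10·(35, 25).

(1, 19)

Write G = (35, 25).
Double-and-add on 10 = (1010)₂. Start with G = (35, 25) for the leading 1-bit.
double: tangent at (35, 25): λ = (3·35² + 17)/(2·25) ≡ 32/50. 50⁻¹ ≡ 11 (mod 61), so λ ≡ 32·11 ≡ 47.
  x = λ² - 35 - 35 = 2209 - 70 ≡ 4; y = λ·(35 - 4) - 25 ≡ 29. → (4, 29)
double: tangent at (4, 29): λ = (3·4² + 17)/(2·29) ≡ 4/58. 58⁻¹ ≡ 20 (mod 61), so λ ≡ 4·20 ≡ 19.
  x = λ² - 4 - 4 = 361 - 8 ≡ 48; y = λ·(4 - 48) - 29 ≡ 50. → (48, 50)
add G: (48, 50) + (35, 25). λ = (25 - 50)/(35 - 48) ≡ 36/48 mod 61. 48⁻¹ ≡ 14 (mod 61) since 48·14 = 672 ≡ 1, so λ ≡ 16.
  x = λ² - 48 - 35 = 256 - 83 ≡ 51; y = λ·(48 - 51) - 50 ≡ 24. → (51, 24)
double: tangent at (51, 24): λ = (3·51² + 17)/(2·24) ≡ 12/48. 48⁻¹ ≡ 14 (mod 61), so λ ≡ 12·14 ≡ 46.
  x = λ² - 51 - 51 = 2116 - 102 ≡ 1; y = λ·(51 - 1) - 24 ≡ 19. → (1, 19)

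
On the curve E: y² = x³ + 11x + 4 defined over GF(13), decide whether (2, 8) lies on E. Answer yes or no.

y² = 8² ≡ 12; x³ + 11x + 4 = 34 ≡ 8 (mod 13). 12 ≠ 8.

no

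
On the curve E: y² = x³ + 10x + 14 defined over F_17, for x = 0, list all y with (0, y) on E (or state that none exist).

x³ + 10x + 14 = 14 ≡ 14 (mod 17).
14 is a non-residue mod 17; no y exists.

none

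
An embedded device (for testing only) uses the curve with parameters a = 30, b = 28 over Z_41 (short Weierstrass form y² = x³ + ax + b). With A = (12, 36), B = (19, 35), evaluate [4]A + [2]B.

(22, 15)

First 4A:
Repeated addition: build up to 4A.
2A: tangent at (12, 36): λ = (3·12² + 30)/(2·36) ≡ 11/31. 31⁻¹ ≡ 4 (mod 41), so λ ≡ 11·4 ≡ 3.
  x = λ² - 12 - 12 = 9 - 24 ≡ 26; y = λ·(12 - 26) - 36 ≡ 4. → (26, 4)
3A: (26, 4) + (12, 36). λ = (36 - 4)/(12 - 26) ≡ 32/27 mod 41. 27⁻¹ ≡ 38 (mod 41), so λ ≡ 27.
  x = λ² - 26 - 12 = 729 - 38 ≡ 35; y = λ·(26 - 35) - 4 ≡ 40. → (35, 40)
4A: (35, 40) + (12, 36). λ = (36 - 40)/(12 - 35) ≡ 37/18 mod 41. 18⁻¹ ≡ 16 (mod 41), so λ ≡ 18.
  x = λ² - 35 - 12 = 324 - 47 ≡ 31; y = λ·(35 - 31) - 40 ≡ 32. → (31, 32)
4A = (31, 32).
Next 2B:
Repeated addition: build up to 2B.
2B: tangent at (19, 35): λ = (3·19² + 30)/(2·35) ≡ 6/29. 29⁻¹ ≡ 17 (mod 41), so λ ≡ 6·17 ≡ 20.
  x = λ² - 19 - 19 = 400 - 38 ≡ 34; y = λ·(19 - 34) - 35 ≡ 34. → (34, 34)
2B = (34, 34).
Finally 4A + 2B:
(31, 32) + (34, 34). λ = (34 - 32)/(34 - 31) ≡ 2/3 mod 41. 3⁻¹ ≡ 14 (mod 41) since 3·14 = 42 ≡ 1, so λ ≡ 28.
  x = λ² - 31 - 34 = 784 - 65 ≡ 22; y = λ·(31 - 22) - 32 ≡ 15. → (22, 15)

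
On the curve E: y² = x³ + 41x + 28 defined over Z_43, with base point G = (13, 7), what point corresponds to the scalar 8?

(4, 27)

Double-and-add on 8 = (1000)₂. Start with G = (13, 7) for the leading 1-bit.
double: tangent at (13, 7): λ = (3·13² + 41)/(2·7) ≡ 32/14. 14⁻¹ ≡ 40 (mod 43), so λ ≡ 32·40 ≡ 33.
  x = λ² - 13 - 13 = 1089 - 26 ≡ 31; y = λ·(13 - 31) - 7 ≡ 1. → (31, 1)
double: tangent at (31, 1): λ = (3·31² + 41)/(2·1) ≡ 0/2. 2⁻¹ ≡ 22 (mod 43), so λ ≡ 0·22 ≡ 0.
  x = λ² - 31 - 31 = 0 - 62 ≡ 24; y = λ·(31 - 24) - 1 ≡ 42. → (24, 42)
double: tangent at (24, 42): λ = (3·24² + 41)/(2·42) ≡ 6/41. 41⁻¹ ≡ 21 (mod 43), so λ ≡ 6·21 ≡ 40.
  x = λ² - 24 - 24 = 1600 - 48 ≡ 4; y = λ·(24 - 4) - 42 ≡ 27. → (4, 27)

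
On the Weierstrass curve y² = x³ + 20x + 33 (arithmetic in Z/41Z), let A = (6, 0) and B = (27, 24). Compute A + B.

(16, 12)

(6, 0) + (27, 24). λ = (24 - 0)/(27 - 6) ≡ 24/21 mod 41. 21⁻¹ ≡ 2 (mod 41), so λ ≡ 7.
  x = λ² - 6 - 27 = 49 - 33 ≡ 16; y = λ·(6 - 16) - 0 ≡ 12. → (16, 12)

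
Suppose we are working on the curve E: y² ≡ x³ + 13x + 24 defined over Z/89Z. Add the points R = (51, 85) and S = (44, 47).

(38, 11)

(51, 85) + (44, 47). λ = (47 - 85)/(44 - 51) ≡ 51/82 mod 89. 82⁻¹ ≡ 38 (mod 89), so λ ≡ 69.
  x = λ² - 51 - 44 = 4761 - 95 ≡ 38; y = λ·(51 - 38) - 85 ≡ 11. → (38, 11)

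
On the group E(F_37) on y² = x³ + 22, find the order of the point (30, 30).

7

2P: tangent at (30, 30): λ = (3·30² + 0)/(2·30) ≡ 36/23. 23⁻¹ ≡ 29 (mod 37), so λ ≡ 36·29 ≡ 8.
  x = λ² - 30 - 30 = 64 - 60 ≡ 4; y = λ·(30 - 4) - 30 ≡ 30. → (4, 30)
3P: (4, 30) + (30, 30). λ = (30 - 30)/(30 - 4) ≡ 0/26 mod 37. 26⁻¹ ≡ 10 (mod 37), so λ ≡ 0.
  x = λ² - 4 - 30 = 0 - 34 ≡ 3; y = λ·(4 - 3) - 30 ≡ 7. → (3, 7)
4P: (3, 7) + (30, 30). λ = (30 - 7)/(30 - 3) ≡ 23/27 mod 37. 27⁻¹ ≡ 11 (mod 37), so λ ≡ 31.
  x = λ² - 3 - 30 = 961 - 33 ≡ 3; y = λ·(3 - 3) - 7 ≡ 30. → (3, 30)
5P: (3, 30) + (30, 30). λ = (30 - 30)/(30 - 3) ≡ 0/27 mod 37. 27⁻¹ ≡ 11 (mod 37), so λ ≡ 0.
  x = λ² - 3 - 30 = 0 - 33 ≡ 4; y = λ·(3 - 4) - 30 ≡ 7. → (4, 7)
6P: (4, 7) + (30, 30). λ = (30 - 7)/(30 - 4) ≡ 23/26 mod 37. 26⁻¹ ≡ 10 (mod 37), so λ ≡ 8.
  x = λ² - 4 - 30 = 64 - 34 ≡ 30; y = λ·(4 - 30) - 7 ≡ 7. → (30, 7)
7P: (30, 7) + (30, 30): same x and y₁ ≡ -y₂, so the sum is O.
7P = O, so the order is 7.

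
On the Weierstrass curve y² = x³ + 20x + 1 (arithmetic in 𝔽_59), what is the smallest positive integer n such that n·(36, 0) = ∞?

2

2P: (36, 0) + (36, 0): same x and y₁ ≡ -y₂, so the sum is ∞.
2P = ∞, so the order is 2.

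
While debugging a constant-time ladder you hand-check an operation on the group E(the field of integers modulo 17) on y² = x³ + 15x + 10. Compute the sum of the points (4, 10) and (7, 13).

(7, 4)

(4, 10) + (7, 13). λ = (13 - 10)/(7 - 4) ≡ 3/3 mod 17. 3⁻¹ ≡ 6 (mod 17), so λ ≡ 1.
  x = λ² - 4 - 7 = 1 - 11 ≡ 7; y = λ·(4 - 7) - 10 ≡ 4. → (7, 4)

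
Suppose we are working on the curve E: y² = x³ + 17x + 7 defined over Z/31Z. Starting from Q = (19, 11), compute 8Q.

Repeated addition: build up to 8Q.
2Q: tangent at (19, 11): λ = (3·19² + 17)/(2·11) ≡ 15/22. 22⁻¹ ≡ 24 (mod 31), so λ ≡ 15·24 ≡ 19.
  x = λ² - 19 - 19 = 361 - 38 ≡ 13; y = λ·(19 - 13) - 11 ≡ 10. → (13, 10)
3Q: (13, 10) + (19, 11). λ = (11 - 10)/(19 - 13) ≡ 1/6 mod 31. 6⁻¹ ≡ 26 (mod 31), so λ ≡ 26.
  x = λ² - 13 - 19 = 676 - 32 ≡ 24; y = λ·(13 - 24) - 10 ≡ 14. → (24, 14)
4Q: (24, 14) + (19, 11). λ = (11 - 14)/(19 - 24) ≡ 28/26 mod 31. 26⁻¹ ≡ 6 (mod 31), so λ ≡ 13.
  x = λ² - 24 - 19 = 169 - 43 ≡ 2; y = λ·(24 - 2) - 14 ≡ 24. → (2, 24)
5Q: (2, 24) + (19, 11). λ = (11 - 24)/(19 - 2) ≡ 18/17 mod 31. 17⁻¹ ≡ 11 (mod 31), so λ ≡ 12.
  x = λ² - 2 - 19 = 144 - 21 ≡ 30; y = λ·(2 - 30) - 24 ≡ 12. → (30, 12)
6Q: (30, 12) + (19, 11). λ = (11 - 12)/(19 - 30) ≡ 30/20 mod 31. 20⁻¹ ≡ 14 (mod 31) since 20·14 = 280 ≡ 1, so λ ≡ 17.
  x = λ² - 30 - 19 = 289 - 49 ≡ 23; y = λ·(30 - 23) - 12 ≡ 14. → (23, 14)
7Q: (23, 14) + (19, 11). λ = (11 - 14)/(19 - 23) ≡ 28/27 mod 31. 27⁻¹ ≡ 23 (mod 31), so λ ≡ 24.
  x = λ² - 23 - 19 = 576 - 42 ≡ 7; y = λ·(23 - 7) - 14 ≡ 29. → (7, 29)
8Q: (7, 29) + (19, 11). λ = (11 - 29)/(19 - 7) ≡ 13/12 mod 31. 12⁻¹ ≡ 13 (mod 31) since 12·13 = 156 ≡ 1, so λ ≡ 14.
  x = λ² - 7 - 19 = 196 - 26 ≡ 15; y = λ·(7 - 15) - 29 ≡ 14. → (15, 14)

(15, 14)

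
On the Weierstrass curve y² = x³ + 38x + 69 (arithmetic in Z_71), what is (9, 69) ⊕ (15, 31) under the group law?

(24, 26)

(9, 69) + (15, 31). λ = (31 - 69)/(15 - 9) ≡ 33/6 mod 71. 6⁻¹ ≡ 12 (mod 71) since 6·12 = 72 ≡ 1, so λ ≡ 41.
  x = λ² - 9 - 15 = 1681 - 24 ≡ 24; y = λ·(9 - 24) - 69 ≡ 26. → (24, 26)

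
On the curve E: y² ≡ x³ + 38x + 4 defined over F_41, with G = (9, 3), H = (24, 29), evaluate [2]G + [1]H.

O

First 2G:
Repeated addition: build up to 2G.
2G: tangent at (9, 3): λ = (3·9² + 38)/(2·3) ≡ 35/6. 6⁻¹ ≡ 7 (mod 41), so λ ≡ 35·7 ≡ 40.
  x = λ² - 9 - 9 = 1600 - 18 ≡ 24; y = λ·(9 - 24) - 3 ≡ 12. → (24, 12)
2G = (24, 12).
Finally 2G + H:
(24, 12) + (24, 29): same x and y₁ ≡ -y₂, so the sum is 𝒪.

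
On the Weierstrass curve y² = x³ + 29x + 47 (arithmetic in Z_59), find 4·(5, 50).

(7, 48)

Write Q = (5, 50).
Repeated addition: build up to 4Q.
2Q: tangent at (5, 50): λ = (3·5² + 29)/(2·50) ≡ 45/41. 41⁻¹ ≡ 36 (mod 59), so λ ≡ 45·36 ≡ 27.
  x = λ² - 5 - 5 = 729 - 10 ≡ 11; y = λ·(5 - 11) - 50 ≡ 24. → (11, 24)
3Q: (11, 24) + (5, 50). λ = (50 - 24)/(5 - 11) ≡ 26/53 mod 59. 53⁻¹ ≡ 49 (mod 59), so λ ≡ 35.
  x = λ² - 11 - 5 = 1225 - 16 ≡ 29; y = λ·(11 - 29) - 24 ≡ 54. → (29, 54)
4Q: (29, 54) + (5, 50). λ = (50 - 54)/(5 - 29) ≡ 55/35 mod 59. 35⁻¹ ≡ 27 (mod 59) since 35·27 = 945 ≡ 1, so λ ≡ 10.
  x = λ² - 29 - 5 = 100 - 34 ≡ 7; y = λ·(29 - 7) - 54 ≡ 48. → (7, 48)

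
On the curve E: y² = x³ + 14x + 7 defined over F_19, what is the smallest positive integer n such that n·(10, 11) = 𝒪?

11

2P: tangent at (10, 11): λ = (3·10² + 14)/(2·11) ≡ 10/3. 3⁻¹ ≡ 13 (mod 19), so λ ≡ 10·13 ≡ 16.
  x = λ² - 10 - 10 = 256 - 20 ≡ 8; y = λ·(10 - 8) - 11 ≡ 2. → (8, 2)
3P: (8, 2) + (10, 11). λ = (11 - 2)/(10 - 8) ≡ 9/2 mod 19. 2⁻¹ ≡ 10 (mod 19), so λ ≡ 14.
  x = λ² - 8 - 10 = 196 - 18 ≡ 7; y = λ·(8 - 7) - 2 ≡ 12. → (7, 12)
4P: (7, 12) + (10, 11). λ = (11 - 12)/(10 - 7) ≡ 18/3 mod 19. 3⁻¹ ≡ 13 (mod 19), so λ ≡ 6.
  x = λ² - 7 - 10 = 36 - 17 ≡ 0; y = λ·(7 - 0) - 12 ≡ 11. → (0, 11)
5P: (0, 11) + (10, 11). λ = (11 - 11)/(10 - 0) ≡ 0/10 mod 19. 10⁻¹ ≡ 2 (mod 19), so λ ≡ 0.
  x = λ² - 0 - 10 = 0 - 10 ≡ 9; y = λ·(0 - 9) - 11 ≡ 8. → (9, 8)
6P: (9, 8) + (10, 11). λ = (11 - 8)/(10 - 9) ≡ 3/1 mod 19. 1⁻¹ ≡ 1 (mod 19) since 1·1 = 1 ≡ 1, so λ ≡ 3.
  x = λ² - 9 - 10 = 9 - 19 ≡ 9; y = λ·(9 - 9) - 8 ≡ 11. → (9, 11)
7P: (9, 11) + (10, 11). λ = (11 - 11)/(10 - 9) ≡ 0/1 mod 19. 1⁻¹ ≡ 1 (mod 19), so λ ≡ 0.
  x = λ² - 9 - 10 = 0 - 19 ≡ 0; y = λ·(9 - 0) - 11 ≡ 8. → (0, 8)
8P: (0, 8) + (10, 11). λ = (11 - 8)/(10 - 0) ≡ 3/10 mod 19. 10⁻¹ ≡ 2 (mod 19), so λ ≡ 6.
  x = λ² - 0 - 10 = 36 - 10 ≡ 7; y = λ·(0 - 7) - 8 ≡ 7. → (7, 7)
9P: (7, 7) + (10, 11). λ = (11 - 7)/(10 - 7) ≡ 4/3 mod 19. 3⁻¹ ≡ 13 (mod 19) since 3·13 = 39 ≡ 1, so λ ≡ 14.
  x = λ² - 7 - 10 = 196 - 17 ≡ 8; y = λ·(7 - 8) - 7 ≡ 17. → (8, 17)
10P: (8, 17) + (10, 11). λ = (11 - 17)/(10 - 8) ≡ 13/2 mod 19. 2⁻¹ ≡ 10 (mod 19) since 2·10 = 20 ≡ 1, so λ ≡ 16.
  x = λ² - 8 - 10 = 256 - 18 ≡ 10; y = λ·(8 - 10) - 17 ≡ 8. → (10, 8)
11P: (10, 8) + (10, 11): same x and y₁ ≡ -y₂, so the sum is 𝒪.
11P = 𝒪, so the order is 11.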